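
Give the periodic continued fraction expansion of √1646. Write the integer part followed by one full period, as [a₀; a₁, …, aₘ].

a₀ = ⌊√1646⌋ = 40.
With m₀=0, d₀=1 and mₖ₊₁ = dₖaₖ − mₖ, dₖ₊₁ = (n − mₖ₊₁²)/dₖ, aₖ₊₁ = ⌊(a₀+mₖ₊₁)/dₖ₊₁⌋:
  k=1: m=40, d=46, a=1
  k=2: m=6, d=35, a=1
  k=3: m=29, d=23, a=3
  k=4: m=40, d=2, a=40
  k=5: m=40, d=23, a=3
  k=6: m=29, d=35, a=1
  k=7: m=6, d=46, a=1
  k=8: m=40, d=1, a=80
d=1 and a=2a₀=80 at k=8, so the next step gives (m, d) = (40, 46) again — its k=1 value — and the period has length 8.

[40; 1, 1, 3, 40, 3, 1, 1, 80]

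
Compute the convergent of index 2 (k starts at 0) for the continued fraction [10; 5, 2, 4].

112/11

Using pₖ = aₖpₖ₋₁ + pₖ₋₂, qₖ = aₖqₖ₋₁ + qₖ₋₂ (with p₋₁=1, p₋₂=0, q₋₁=0, q₋₂=1):
  k=0: a=10, p=10, q=1
  k=1: a=5, p=51, q=5
  k=2: a=2, p=112, q=11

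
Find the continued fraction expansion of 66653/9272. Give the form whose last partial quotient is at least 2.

[7; 5, 3, 3, 7, 3, 3, 2]

66653 = 7·9272 + 1749
9272 = 5·1749 + 527
1749 = 3·527 + 168
527 = 3·168 + 23
168 = 7·23 + 7
23 = 3·7 + 2
7 = 3·2 + 1
2 = 2·1 + 0  (stop)
So 66653/9272 = [7; 5, 3, 3, 7, 3, 3, 2].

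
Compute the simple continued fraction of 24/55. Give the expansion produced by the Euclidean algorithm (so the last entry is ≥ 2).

[0; 2, 3, 2, 3]

24 = 0×55 + 24
55 = 2×24 + 7
24 = 3×7 + 3
7 = 2×3 + 1
3 = 3×1 + 0  (stop)
So 24/55 = [0; 2, 3, 2, 3].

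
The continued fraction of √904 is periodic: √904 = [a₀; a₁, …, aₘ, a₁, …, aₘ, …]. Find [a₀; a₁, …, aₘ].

[30; 15, 60]

a₀ = ⌊√904⌋ = 30.
With m₀=0, d₀=1 and mₖ₊₁ = dₖaₖ − mₖ, dₖ₊₁ = (n − mₖ₊₁²)/dₖ, aₖ₊₁ = ⌊(a₀+mₖ₊₁)/dₖ₊₁⌋:
  k=1: m=30, d=4, a=15
  k=2: m=30, d=1, a=60
d=1 and a=2a₀=60 at k=2, so the next step gives (m, d) = (30, 4) again — its k=1 value — and the period has length 2.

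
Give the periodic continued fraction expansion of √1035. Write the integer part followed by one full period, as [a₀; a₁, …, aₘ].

a₀ = ⌊√1035⌋ = 32.
With m₀=0, d₀=1 and mₖ₊₁ = dₖaₖ − mₖ, dₖ₊₁ = (n − mₖ₊₁²)/dₖ, aₖ₊₁ = ⌊(a₀+mₖ₊₁)/dₖ₊₁⌋:
  k=1: m=32, d=11, a=5
  k=2: m=23, d=46, a=1
  k=3: m=23, d=11, a=5
  k=4: m=32, d=1, a=64
d=1 and a=2a₀=64 at k=4, so the next step gives (m, d) = (32, 11) again — its k=1 value — and the period has length 4.

[32; 5, 1, 5, 64]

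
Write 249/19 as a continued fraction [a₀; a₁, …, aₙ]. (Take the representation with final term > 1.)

[13; 9, 2]

249 = 13*19 + 2
19 = 9*2 + 1
2 = 2*1 + 0  (stop)
So 249/19 = [13; 9, 2].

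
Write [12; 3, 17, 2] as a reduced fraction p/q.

Fold from the inside: start with 2/1.
  17 + 1/2 = 35/2
  3 + 2/35 = 107/35
  12 + 35/107 = 1319/107

1319/107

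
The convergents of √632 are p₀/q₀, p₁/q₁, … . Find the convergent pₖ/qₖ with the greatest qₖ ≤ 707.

7743/308

√632 = [25; 7, 6, 7, 50, …] (period length 4).
Convergents:
  p_0/q_0 = 25/1
  p_1/q_1 = 176/7
  p_2/q_2 = 1081/43
  p_3/q_3 = 7743/308
  p_4/q_4 = 388231/15443
q_3 = 308 ≤ 707 < 15443 = q_4, so the answer is 7743/308.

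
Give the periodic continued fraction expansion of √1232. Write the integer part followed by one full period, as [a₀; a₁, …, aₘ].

[35; 10, 70]

a₀ = ⌊√1232⌋ = 35.
With m₀=0, d₀=1 and mₖ₊₁ = dₖaₖ − mₖ, dₖ₊₁ = (n − mₖ₊₁²)/dₖ, aₖ₊₁ = ⌊(a₀+mₖ₊₁)/dₖ₊₁⌋:
  k=1: m=35, d=7, a=10
  k=2: m=35, d=1, a=70
d=1 and a=2a₀=70 at k=2, so the next step gives (m, d) = (35, 7) again — its k=1 value — and the period has length 2.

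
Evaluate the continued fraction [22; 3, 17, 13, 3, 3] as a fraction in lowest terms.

Using pₖ = aₖpₖ₋₁ + pₖ₋₂ and qₖ = aₖqₖ₋₁ + qₖ₋₂:
  k=0: a=22, p=22, q=1
  k=1: a=3, p=67, q=3
  k=2: a=17, p=1161, q=52
  k=3: a=13, p=15160, q=679
  k=4: a=3, p=46641, q=2089
  k=5: a=3, p=155083, q=6946

155083/6946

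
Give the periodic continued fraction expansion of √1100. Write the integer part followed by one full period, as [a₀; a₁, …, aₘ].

a₀ = ⌊√1100⌋ = 33.
With m₀=0, d₀=1 and mₖ₊₁ = dₖaₖ − mₖ, dₖ₊₁ = (n − mₖ₊₁²)/dₖ, aₖ₊₁ = ⌊(a₀+mₖ₊₁)/dₖ₊₁⌋:
  k=1: m=33, d=11, a=6
  k=2: m=33, d=1, a=66
d=1 and a=2a₀=66 at k=2, so the next step gives (m, d) = (33, 11) again — its k=1 value — and the period has length 2.

[33; 6, 66]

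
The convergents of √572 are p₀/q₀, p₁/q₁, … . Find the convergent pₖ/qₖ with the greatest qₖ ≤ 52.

287/12

√572 = [23; 1, 10, 1, 46, …] (period length 4).
Convergents:
  p_0/q_0 = 23/1
  p_1/q_1 = 24/1
  p_2/q_2 = 263/11
  p_3/q_3 = 287/12
  p_4/q_4 = 13465/563
q_3 = 12 ≤ 52 < 563 = q_4, so the answer is 287/12.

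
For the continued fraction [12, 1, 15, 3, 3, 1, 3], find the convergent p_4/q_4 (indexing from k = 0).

Using pₖ = aₖpₖ₋₁ + pₖ₋₂, qₖ = aₖqₖ₋₁ + qₖ₋₂ (with p₋₁=1, p₋₂=0, q₋₁=0, q₋₂=1):
  k=0: a=12, p=12, q=1
  k=1: a=1, p=13, q=1
  k=2: a=15, p=207, q=16
  k=3: a=3, p=634, q=49
  k=4: a=3, p=2109, q=163

2109/163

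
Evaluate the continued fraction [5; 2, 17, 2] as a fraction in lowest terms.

395/72

Fold from the inside: start with 2/1.
  17 + 1/2 = 35/2
  2 + 2/35 = 72/35
  5 + 35/72 = 395/72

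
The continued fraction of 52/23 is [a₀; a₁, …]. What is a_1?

52 = 2·23 + 6   →  a_0 = 2
23 = 3·6 + 5   →  a_1 = 3

3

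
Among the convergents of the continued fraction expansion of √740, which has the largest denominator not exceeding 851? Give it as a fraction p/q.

√740 = [27; 4, 1, 12, 1, 4, 54, …] (period length 6).
Convergents:
  p_0/q_0 = 27/1
  p_1/q_1 = 109/4
  p_2/q_2 = 136/5
  p_3/q_3 = 1741/64
  p_4/q_4 = 1877/69
  p_5/q_5 = 9249/340
  p_6/q_6 = 501323/18429
q_5 = 340 ≤ 851 < 18429 = q_6, so the answer is 9249/340.

9249/340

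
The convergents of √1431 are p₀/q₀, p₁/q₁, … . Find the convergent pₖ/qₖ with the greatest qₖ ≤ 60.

√1431 = [37; 1, 4, 1, 4, 1, 74, …] (period length 6).
Convergents:
  p_0/q_0 = 37/1
  p_1/q_1 = 38/1
  p_2/q_2 = 189/5
  p_3/q_3 = 227/6
  p_4/q_4 = 1097/29
  p_5/q_5 = 1324/35
  p_6/q_6 = 99073/2619
q_5 = 35 ≤ 60 < 2619 = q_6, so the answer is 1324/35.

1324/35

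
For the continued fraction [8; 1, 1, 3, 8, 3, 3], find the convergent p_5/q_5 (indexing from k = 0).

Using pₖ = aₖpₖ₋₁ + pₖ₋₂, qₖ = aₖqₖ₋₁ + qₖ₋₂ (with p₋₁=1, p₋₂=0, q₋₁=0, q₋₂=1):
  k=0: a=8, p=8, q=1
  k=1: a=1, p=9, q=1
  k=2: a=1, p=17, q=2
  k=3: a=3, p=60, q=7
  k=4: a=8, p=497, q=58
  k=5: a=3, p=1551, q=181

1551/181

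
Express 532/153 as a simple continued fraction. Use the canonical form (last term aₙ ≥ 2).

[3; 2, 10, 2, 3]

532 = 3×153 + 73
153 = 2×73 + 7
73 = 10×7 + 3
7 = 2×3 + 1
3 = 3×1 + 0  (stop)
So 532/153 = [3; 2, 10, 2, 3].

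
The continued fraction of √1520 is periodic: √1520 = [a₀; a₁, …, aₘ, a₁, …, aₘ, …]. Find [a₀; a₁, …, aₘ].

a₀ = ⌊√1520⌋ = 38.
With m₀=0, d₀=1 and mₖ₊₁ = dₖaₖ − mₖ, dₖ₊₁ = (n − mₖ₊₁²)/dₖ, aₖ₊₁ = ⌊(a₀+mₖ₊₁)/dₖ₊₁⌋:
  k=1: m=38, d=76, a=1
  k=2: m=38, d=1, a=76
d=1 and a=2a₀=76 at k=2, so the next step gives (m, d) = (38, 76) again — its k=1 value — and the period has length 2.

[38; 1, 76]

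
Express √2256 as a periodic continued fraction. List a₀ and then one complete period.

[47; 2, 94]

a₀ = ⌊√2256⌋ = 47.
With m₀=0, d₀=1 and mₖ₊₁ = dₖaₖ − mₖ, dₖ₊₁ = (n − mₖ₊₁²)/dₖ, aₖ₊₁ = ⌊(a₀+mₖ₊₁)/dₖ₊₁⌋:
  k=1: m=47, d=47, a=2
  k=2: m=47, d=1, a=94
d=1 and a=2a₀=94 at k=2, so the next step gives (m, d) = (47, 47) again — its k=1 value — and the period has length 2.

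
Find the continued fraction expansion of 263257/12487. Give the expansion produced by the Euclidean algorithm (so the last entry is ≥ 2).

263257 = 21*12487 + 1030
12487 = 12*1030 + 127
1030 = 8*127 + 14
127 = 9*14 + 1
14 = 14*1 + 0  (stop)
So 263257/12487 = [21; 12, 8, 9, 14].

[21; 12, 8, 9, 14]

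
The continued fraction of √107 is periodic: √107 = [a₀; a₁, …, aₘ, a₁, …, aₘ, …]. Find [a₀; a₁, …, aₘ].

[10; 2, 1, 9, 1, 2, 20]

a₀ = ⌊√107⌋ = 10.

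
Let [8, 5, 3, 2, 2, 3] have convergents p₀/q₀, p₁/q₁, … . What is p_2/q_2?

Using pₖ = aₖpₖ₋₁ + pₖ₋₂, qₖ = aₖqₖ₋₁ + qₖ₋₂ (with p₋₁=1, p₋₂=0, q₋₁=0, q₋₂=1):
  k=0: a=8, p=8, q=1
  k=1: a=5, p=41, q=5
  k=2: a=3, p=131, q=16

131/16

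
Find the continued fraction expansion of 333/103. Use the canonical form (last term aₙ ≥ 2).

333 = 3×103 + 24
103 = 4×24 + 7
24 = 3×7 + 3
7 = 2×3 + 1
3 = 3×1 + 0  (stop)
So 333/103 = [3; 4, 3, 2, 3].

[3; 4, 3, 2, 3]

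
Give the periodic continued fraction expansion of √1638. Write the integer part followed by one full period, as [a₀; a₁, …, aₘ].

a₀ = ⌊√1638⌋ = 40.
With m₀=0, d₀=1 and mₖ₊₁ = dₖaₖ − mₖ, dₖ₊₁ = (n − mₖ₊₁²)/dₖ, aₖ₊₁ = ⌊(a₀+mₖ₊₁)/dₖ₊₁⌋:
  k=1: m=40, d=38, a=2
  k=2: m=36, d=9, a=8
  k=3: m=36, d=38, a=2
  k=4: m=40, d=1, a=80
d=1 and a=2a₀=80 at k=4, so the next step gives (m, d) = (40, 38) again — its k=1 value — and the period has length 4.

[40; 2, 8, 2, 80]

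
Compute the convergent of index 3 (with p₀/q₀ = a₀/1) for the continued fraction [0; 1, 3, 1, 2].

4/5

Using pₖ = aₖpₖ₋₁ + pₖ₋₂, qₖ = aₖqₖ₋₁ + qₖ₋₂ (with p₋₁=1, p₋₂=0, q₋₁=0, q₋₂=1):
  k=0: a=0, p=0, q=1
  k=1: a=1, p=1, q=1
  k=2: a=3, p=3, q=4
  k=3: a=1, p=4, q=5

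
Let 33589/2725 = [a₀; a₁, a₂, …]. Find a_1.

3

33589 = 12·2725 + 889   →  a_0 = 12
2725 = 3·889 + 58   →  a_1 = 3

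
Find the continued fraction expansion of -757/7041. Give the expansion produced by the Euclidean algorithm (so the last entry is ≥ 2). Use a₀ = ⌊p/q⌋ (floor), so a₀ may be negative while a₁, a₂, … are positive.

[-1; 1, 8, 3, 3, 8, 9]

-757 = -1×7041 + 6284
7041 = 1×6284 + 757
6284 = 8×757 + 228
757 = 3×228 + 73
228 = 3×73 + 9
73 = 8×9 + 1
9 = 9×1 + 0  (stop)
So -757/7041 = [-1; 1, 8, 3, 3, 8, 9].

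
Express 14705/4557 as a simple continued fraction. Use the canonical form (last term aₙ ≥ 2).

[3; 4, 2, 2, 5, 5, 3, 2]

14705 = 3*4557 + 1034
4557 = 4*1034 + 421
1034 = 2*421 + 192
421 = 2*192 + 37
192 = 5*37 + 7
37 = 5*7 + 2
7 = 3*2 + 1
2 = 2*1 + 0  (stop)
So 14705/4557 = [3; 4, 2, 2, 5, 5, 3, 2].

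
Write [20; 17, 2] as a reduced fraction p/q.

Fold from the inside: start with 2/1.
  17 + 1/2 = 35/2
  20 + 2/35 = 702/35

702/35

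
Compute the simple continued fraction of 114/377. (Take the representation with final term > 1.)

114 = 0·377 + 114
377 = 3·114 + 35
114 = 3·35 + 9
35 = 3·9 + 8
9 = 1·8 + 1
8 = 8·1 + 0  (stop)
So 114/377 = [0; 3, 3, 3, 1, 8].

[0; 3, 3, 3, 1, 8]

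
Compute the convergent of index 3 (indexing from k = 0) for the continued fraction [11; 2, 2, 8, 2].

Using pₖ = aₖpₖ₋₁ + pₖ₋₂, qₖ = aₖqₖ₋₁ + qₖ₋₂ (with p₋₁=1, p₋₂=0, q₋₁=0, q₋₂=1):
  k=0: a=11, p=11, q=1
  k=1: a=2, p=23, q=2
  k=2: a=2, p=57, q=5
  k=3: a=8, p=479, q=42

479/42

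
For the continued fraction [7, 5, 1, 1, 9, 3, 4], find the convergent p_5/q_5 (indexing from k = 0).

2341/326

Using pₖ = aₖpₖ₋₁ + pₖ₋₂, qₖ = aₖqₖ₋₁ + qₖ₋₂ (with p₋₁=1, p₋₂=0, q₋₁=0, q₋₂=1):
  k=0: a=7, p=7, q=1
  k=1: a=5, p=36, q=5
  k=2: a=1, p=43, q=6
  k=3: a=1, p=79, q=11
  k=4: a=9, p=754, q=105
  k=5: a=3, p=2341, q=326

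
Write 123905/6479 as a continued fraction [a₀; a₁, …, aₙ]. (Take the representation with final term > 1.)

123905 = 19*6479 + 804
6479 = 8*804 + 47
804 = 17*47 + 5
47 = 9*5 + 2
5 = 2*2 + 1
2 = 2*1 + 0  (stop)
So 123905/6479 = [19; 8, 17, 9, 2, 2].

[19; 8, 17, 9, 2, 2]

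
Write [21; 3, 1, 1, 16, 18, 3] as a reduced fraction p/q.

136242/6401

Fold from the inside: start with 3/1.
  18 + 1/3 = 55/3
  16 + 3/55 = 883/55
  1 + 55/883 = 938/883
  1 + 883/938 = 1821/938
  3 + 938/1821 = 6401/1821
  21 + 1821/6401 = 136242/6401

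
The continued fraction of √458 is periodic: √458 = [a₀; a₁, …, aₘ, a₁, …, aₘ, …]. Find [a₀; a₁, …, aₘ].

[21; 2, 2, 42]

a₀ = ⌊√458⌋ = 21.
With m₀=0, d₀=1 and mₖ₊₁ = dₖaₖ − mₖ, dₖ₊₁ = (n − mₖ₊₁²)/dₖ, aₖ₊₁ = ⌊(a₀+mₖ₊₁)/dₖ₊₁⌋:
  k=1: m=21, d=17, a=2
  k=2: m=13, d=17, a=2
  k=3: m=21, d=1, a=42
d=1 and a=2a₀=42 at k=3, so the next step gives (m, d) = (21, 17) again — its k=1 value — and the period has length 3.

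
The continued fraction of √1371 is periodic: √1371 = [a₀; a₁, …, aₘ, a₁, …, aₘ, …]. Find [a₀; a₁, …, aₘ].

[37; 37, 74]

a₀ = ⌊√1371⌋ = 37.
With m₀=0, d₀=1 and mₖ₊₁ = dₖaₖ − mₖ, dₖ₊₁ = (n − mₖ₊₁²)/dₖ, aₖ₊₁ = ⌊(a₀+mₖ₊₁)/dₖ₊₁⌋:
  k=1: m=37, d=2, a=37
  k=2: m=37, d=1, a=74
d=1 and a=2a₀=74 at k=2, so the next step gives (m, d) = (37, 2) again — its k=1 value — and the period has length 2.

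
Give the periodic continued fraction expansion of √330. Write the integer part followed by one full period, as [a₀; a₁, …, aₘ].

a₀ = ⌊√330⌋ = 18.
With m₀=0, d₀=1 and mₖ₊₁ = dₖaₖ − mₖ, dₖ₊₁ = (n − mₖ₊₁²)/dₖ, aₖ₊₁ = ⌊(a₀+mₖ₊₁)/dₖ₊₁⌋:
  k=1: m=18, d=6, a=6
  k=2: m=18, d=1, a=36
d=1 and a=2a₀=36 at k=2, so the next step gives (m, d) = (18, 6) again — its k=1 value — and the period has length 2.

[18; 6, 36]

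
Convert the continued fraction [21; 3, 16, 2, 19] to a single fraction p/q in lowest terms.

Fold from the inside: start with 19/1.
  2 + 1/19 = 39/19
  16 + 19/39 = 643/39
  3 + 39/643 = 1968/643
  21 + 643/1968 = 41971/1968

41971/1968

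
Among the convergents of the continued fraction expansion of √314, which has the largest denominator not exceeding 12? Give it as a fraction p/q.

√314 = [17; 1, 2, 1, 1, 2, 1, 34, …] (period length 7).
Convergents:
  p_0/q_0 = 17/1
  p_1/q_1 = 18/1
  p_2/q_2 = 53/3
  p_3/q_3 = 71/4
  p_4/q_4 = 124/7
  p_5/q_5 = 319/18
q_4 = 7 ≤ 12 < 18 = q_5, so the answer is 124/7.

124/7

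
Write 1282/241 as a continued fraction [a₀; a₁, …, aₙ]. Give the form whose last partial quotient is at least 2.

[5; 3, 7, 1, 2, 3]

1282 = 5*241 + 77
241 = 3*77 + 10
77 = 7*10 + 7
10 = 1*7 + 3
7 = 2*3 + 1
3 = 3*1 + 0  (stop)
So 1282/241 = [5; 3, 7, 1, 2, 3].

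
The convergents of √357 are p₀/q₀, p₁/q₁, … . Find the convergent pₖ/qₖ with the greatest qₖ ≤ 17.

√357 = [18; 1, 8, 2, 8, 1, 36, …] (period length 6).
Convergents:
  p_0/q_0 = 18/1
  p_1/q_1 = 19/1
  p_2/q_2 = 170/9
  p_3/q_3 = 359/19
q_2 = 9 ≤ 17 < 19 = q_3, so the answer is 170/9.

170/9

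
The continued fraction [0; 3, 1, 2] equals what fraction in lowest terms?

Using pₖ = aₖpₖ₋₁ + pₖ₋₂ and qₖ = aₖqₖ₋₁ + qₖ₋₂:
  k=0: a=0, p=0, q=1
  k=1: a=3, p=1, q=3
  k=2: a=1, p=1, q=4
  k=3: a=2, p=3, q=11

3/11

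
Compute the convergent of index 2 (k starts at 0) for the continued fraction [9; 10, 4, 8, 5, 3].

Using pₖ = aₖpₖ₋₁ + pₖ₋₂, qₖ = aₖqₖ₋₁ + qₖ₋₂ (with p₋₁=1, p₋₂=0, q₋₁=0, q₋₂=1):
  k=0: a=9, p=9, q=1
  k=1: a=10, p=91, q=10
  k=2: a=4, p=373, q=41

373/41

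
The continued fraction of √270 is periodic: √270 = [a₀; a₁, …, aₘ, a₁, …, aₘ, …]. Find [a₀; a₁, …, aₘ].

a₀ = ⌊√270⌋ = 16.

[16; 2, 3, 6, 3, 2, 32]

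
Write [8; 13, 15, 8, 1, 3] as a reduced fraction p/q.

Using pₖ = aₖpₖ₋₁ + pₖ₋₂ and qₖ = aₖqₖ₋₁ + qₖ₋₂:
  k=0: a=8, p=8, q=1
  k=1: a=13, p=105, q=13
  k=2: a=15, p=1583, q=196
  k=3: a=8, p=12769, q=1581
  k=4: a=1, p=14352, q=1777
  k=5: a=3, p=55825, q=6912

55825/6912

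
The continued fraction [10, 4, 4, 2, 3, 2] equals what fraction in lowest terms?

3071/300

Using pₖ = aₖpₖ₋₁ + pₖ₋₂ and qₖ = aₖqₖ₋₁ + qₖ₋₂:
  k=0: a=10, p=10, q=1
  k=1: a=4, p=41, q=4
  k=2: a=4, p=174, q=17
  k=3: a=2, p=389, q=38
  k=4: a=3, p=1341, q=131
  k=5: a=2, p=3071, q=300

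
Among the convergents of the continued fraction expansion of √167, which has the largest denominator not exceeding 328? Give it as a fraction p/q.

√167 = [12; 1, 11, 1, 24, …] (period length 4).
Convergents:
  p_0/q_0 = 12/1
  p_1/q_1 = 13/1
  p_2/q_2 = 155/12
  p_3/q_3 = 168/13
  p_4/q_4 = 4187/324
  p_5/q_5 = 4355/337
q_4 = 324 ≤ 328 < 337 = q_5, so the answer is 4187/324.

4187/324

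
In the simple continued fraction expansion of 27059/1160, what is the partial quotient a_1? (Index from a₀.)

3

27059 = 23·1160 + 379   →  a_0 = 23
1160 = 3·379 + 23   →  a_1 = 3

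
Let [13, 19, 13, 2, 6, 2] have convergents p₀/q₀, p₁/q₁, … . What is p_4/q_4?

Using pₖ = aₖpₖ₋₁ + pₖ₋₂, qₖ = aₖqₖ₋₁ + qₖ₋₂ (with p₋₁=1, p₋₂=0, q₋₁=0, q₋₂=1):
  k=0: a=13, p=13, q=1
  k=1: a=19, p=248, q=19
  k=2: a=13, p=3237, q=248
  k=3: a=2, p=6722, q=515
  k=4: a=6, p=43569, q=3338

43569/3338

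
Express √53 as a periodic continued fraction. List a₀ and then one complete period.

a₀ = ⌊√53⌋ = 7.

[7; 3, 1, 1, 3, 14]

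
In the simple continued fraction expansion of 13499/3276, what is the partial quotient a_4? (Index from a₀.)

13499 = 4·3276 + 395   →  a_0 = 4
3276 = 8·395 + 116   →  a_1 = 8
395 = 3·116 + 47   →  a_2 = 3
116 = 2·47 + 22   →  a_3 = 2
47 = 2·22 + 3   →  a_4 = 2

2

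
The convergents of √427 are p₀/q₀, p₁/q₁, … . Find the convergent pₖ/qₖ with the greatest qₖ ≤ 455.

√427 = [20; 1, 1, 1, 40, …] (period length 4).
Convergents:
  p_0/q_0 = 20/1
  p_1/q_1 = 21/1
  p_2/q_2 = 41/2
  p_3/q_3 = 62/3
  p_4/q_4 = 2521/122
  p_5/q_5 = 2583/125
  p_6/q_6 = 5104/247
  p_7/q_7 = 7687/372
  p_8/q_8 = 312584/15127
q_7 = 372 ≤ 455 < 15127 = q_8, so the answer is 7687/372.

7687/372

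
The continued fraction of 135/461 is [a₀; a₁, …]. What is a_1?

3

135 = 0·461 + 135   →  a_0 = 0
461 = 3·135 + 56   →  a_1 = 3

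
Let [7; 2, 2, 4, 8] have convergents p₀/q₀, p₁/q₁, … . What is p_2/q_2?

37/5

Using pₖ = aₖpₖ₋₁ + pₖ₋₂, qₖ = aₖqₖ₋₁ + qₖ₋₂ (with p₋₁=1, p₋₂=0, q₋₁=0, q₋₂=1):
  k=0: a=7, p=7, q=1
  k=1: a=2, p=15, q=2
  k=2: a=2, p=37, q=5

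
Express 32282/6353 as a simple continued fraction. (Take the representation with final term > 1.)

[5; 12, 3, 2, 7, 1, 3, 2]

32282 = 5·6353 + 517
6353 = 12·517 + 149
517 = 3·149 + 70
149 = 2·70 + 9
70 = 7·9 + 7
9 = 1·7 + 2
7 = 3·2 + 1
2 = 2·1 + 0  (stop)
So 32282/6353 = [5; 12, 3, 2, 7, 1, 3, 2].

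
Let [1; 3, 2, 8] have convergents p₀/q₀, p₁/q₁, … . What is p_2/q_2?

9/7

Using pₖ = aₖpₖ₋₁ + pₖ₋₂, qₖ = aₖqₖ₋₁ + qₖ₋₂ (with p₋₁=1, p₋₂=0, q₋₁=0, q₋₂=1):
  k=0: a=1, p=1, q=1
  k=1: a=3, p=4, q=3
  k=2: a=2, p=9, q=7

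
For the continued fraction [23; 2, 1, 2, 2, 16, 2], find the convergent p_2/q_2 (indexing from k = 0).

70/3

Using pₖ = aₖpₖ₋₁ + pₖ₋₂, qₖ = aₖqₖ₋₁ + qₖ₋₂ (with p₋₁=1, p₋₂=0, q₋₁=0, q₋₂=1):
  k=0: a=23, p=23, q=1
  k=1: a=2, p=47, q=2
  k=2: a=1, p=70, q=3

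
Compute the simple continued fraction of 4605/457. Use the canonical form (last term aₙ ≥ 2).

[10; 13, 17, 2]

4605 = 10*457 + 35
457 = 13*35 + 2
35 = 17*2 + 1
2 = 2*1 + 0  (stop)
So 4605/457 = [10; 13, 17, 2].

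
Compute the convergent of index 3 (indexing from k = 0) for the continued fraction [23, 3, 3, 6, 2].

1468/63

Using pₖ = aₖpₖ₋₁ + pₖ₋₂, qₖ = aₖqₖ₋₁ + qₖ₋₂ (with p₋₁=1, p₋₂=0, q₋₁=0, q₋₂=1):
  k=0: a=23, p=23, q=1
  k=1: a=3, p=70, q=3
  k=2: a=3, p=233, q=10
  k=3: a=6, p=1468, q=63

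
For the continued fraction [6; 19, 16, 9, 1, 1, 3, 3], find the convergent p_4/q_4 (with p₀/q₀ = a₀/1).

Using pₖ = aₖpₖ₋₁ + pₖ₋₂, qₖ = aₖqₖ₋₁ + qₖ₋₂ (with p₋₁=1, p₋₂=0, q₋₁=0, q₋₂=1):
  k=0: a=6, p=6, q=1
  k=1: a=19, p=115, q=19
  k=2: a=16, p=1846, q=305
  k=3: a=9, p=16729, q=2764
  k=4: a=1, p=18575, q=3069

18575/3069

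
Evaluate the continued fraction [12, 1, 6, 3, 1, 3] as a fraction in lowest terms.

1402/109

Fold from the inside: start with 3/1.
  1 + 1/3 = 4/3
  3 + 3/4 = 15/4
  6 + 4/15 = 94/15
  1 + 15/94 = 109/94
  12 + 94/109 = 1402/109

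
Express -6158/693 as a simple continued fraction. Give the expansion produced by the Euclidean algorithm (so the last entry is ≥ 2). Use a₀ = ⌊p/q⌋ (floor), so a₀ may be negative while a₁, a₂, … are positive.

[-9; 8, 1, 3, 2, 1, 1, 3]

-6158 = -9·693 + 79
693 = 8·79 + 61
79 = 1·61 + 18
61 = 3·18 + 7
18 = 2·7 + 4
7 = 1·4 + 3
4 = 1·3 + 1
3 = 3·1 + 0  (stop)
So -6158/693 = [-9; 8, 1, 3, 2, 1, 1, 3].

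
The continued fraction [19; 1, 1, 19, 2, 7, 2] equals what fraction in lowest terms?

24937/1278

Fold from the inside: start with 2/1.
  7 + 1/2 = 15/2
  2 + 2/15 = 32/15
  19 + 15/32 = 623/32
  1 + 32/623 = 655/623
  1 + 623/655 = 1278/655
  19 + 655/1278 = 24937/1278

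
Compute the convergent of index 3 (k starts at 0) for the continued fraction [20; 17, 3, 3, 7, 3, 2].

Using pₖ = aₖpₖ₋₁ + pₖ₋₂, qₖ = aₖqₖ₋₁ + qₖ₋₂ (with p₋₁=1, p₋₂=0, q₋₁=0, q₋₂=1):
  k=0: a=20, p=20, q=1
  k=1: a=17, p=341, q=17
  k=2: a=3, p=1043, q=52
  k=3: a=3, p=3470, q=173

3470/173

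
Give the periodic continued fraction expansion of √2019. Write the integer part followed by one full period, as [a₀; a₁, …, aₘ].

[44; 1, 13, 1, 88]

a₀ = ⌊√2019⌋ = 44.
With m₀=0, d₀=1 and mₖ₊₁ = dₖaₖ − mₖ, dₖ₊₁ = (n − mₖ₊₁²)/dₖ, aₖ₊₁ = ⌊(a₀+mₖ₊₁)/dₖ₊₁⌋:
  k=1: m=44, d=83, a=1
  k=2: m=39, d=6, a=13
  k=3: m=39, d=83, a=1
  k=4: m=44, d=1, a=88
d=1 and a=2a₀=88 at k=4, so the next step gives (m, d) = (44, 83) again — its k=1 value — and the period has length 4.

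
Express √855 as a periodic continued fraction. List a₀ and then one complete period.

[29; 4, 6, 4, 58]

a₀ = ⌊√855⌋ = 29.
With m₀=0, d₀=1 and mₖ₊₁ = dₖaₖ − mₖ, dₖ₊₁ = (n − mₖ₊₁²)/dₖ, aₖ₊₁ = ⌊(a₀+mₖ₊₁)/dₖ₊₁⌋:
  k=1: m=29, d=14, a=4
  k=2: m=27, d=9, a=6
  k=3: m=27, d=14, a=4
  k=4: m=29, d=1, a=58
d=1 and a=2a₀=58 at k=4, so the next step gives (m, d) = (29, 14) again — its k=1 value — and the period has length 4.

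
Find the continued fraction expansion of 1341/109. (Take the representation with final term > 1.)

1341 = 12×109 + 33
109 = 3×33 + 10
33 = 3×10 + 3
10 = 3×3 + 1
3 = 3×1 + 0  (stop)
So 1341/109 = [12; 3, 3, 3, 3].

[12; 3, 3, 3, 3]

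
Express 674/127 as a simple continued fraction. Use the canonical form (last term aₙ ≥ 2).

674 = 5*127 + 39
127 = 3*39 + 10
39 = 3*10 + 9
10 = 1*9 + 1
9 = 9*1 + 0  (stop)
So 674/127 = [5; 3, 3, 1, 9].

[5; 3, 3, 1, 9]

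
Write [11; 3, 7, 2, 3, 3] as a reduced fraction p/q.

Fold from the inside: start with 3/1.
  3 + 1/3 = 10/3
  2 + 3/10 = 23/10
  7 + 10/23 = 171/23
  3 + 23/171 = 536/171
  11 + 171/536 = 6067/536

6067/536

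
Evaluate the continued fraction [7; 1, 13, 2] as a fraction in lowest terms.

230/29

Using pₖ = aₖpₖ₋₁ + pₖ₋₂ and qₖ = aₖqₖ₋₁ + qₖ₋₂:
  k=0: a=7, p=7, q=1
  k=1: a=1, p=8, q=1
  k=2: a=13, p=111, q=14
  k=3: a=2, p=230, q=29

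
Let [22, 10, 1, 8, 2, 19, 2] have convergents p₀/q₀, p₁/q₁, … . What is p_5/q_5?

89052/4031

Using pₖ = aₖpₖ₋₁ + pₖ₋₂, qₖ = aₖqₖ₋₁ + qₖ₋₂ (with p₋₁=1, p₋₂=0, q₋₁=0, q₋₂=1):
  k=0: a=22, p=22, q=1
  k=1: a=10, p=221, q=10
  k=2: a=1, p=243, q=11
  k=3: a=8, p=2165, q=98
  k=4: a=2, p=4573, q=207
  k=5: a=19, p=89052, q=4031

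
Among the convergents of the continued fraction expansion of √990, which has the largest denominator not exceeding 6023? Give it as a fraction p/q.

110943/3526

√990 = [31; 2, 6, 2, 62, …] (period length 4).
Convergents:
  p_0/q_0 = 31/1
  p_1/q_1 = 63/2
  p_2/q_2 = 409/13
  p_3/q_3 = 881/28
  p_4/q_4 = 55031/1749
  p_5/q_5 = 110943/3526
  p_6/q_6 = 720689/22905
q_5 = 3526 ≤ 6023 < 22905 = q_6, so the answer is 110943/3526.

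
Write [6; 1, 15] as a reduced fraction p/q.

Using pₖ = aₖpₖ₋₁ + pₖ₋₂ and qₖ = aₖqₖ₋₁ + qₖ₋₂:
  k=0: a=6, p=6, q=1
  k=1: a=1, p=7, q=1
  k=2: a=15, p=111, q=16

111/16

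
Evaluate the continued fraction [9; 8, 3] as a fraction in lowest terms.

228/25

Fold from the inside: start with 3/1.
  8 + 1/3 = 25/3
  9 + 3/25 = 228/25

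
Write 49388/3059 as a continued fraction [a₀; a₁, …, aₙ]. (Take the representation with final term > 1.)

49388 = 16×3059 + 444
3059 = 6×444 + 395
444 = 1×395 + 49
395 = 8×49 + 3
49 = 16×3 + 1
3 = 3×1 + 0  (stop)
So 49388/3059 = [16; 6, 1, 8, 16, 3].

[16; 6, 1, 8, 16, 3]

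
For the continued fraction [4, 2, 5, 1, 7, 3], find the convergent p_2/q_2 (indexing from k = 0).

Using pₖ = aₖpₖ₋₁ + pₖ₋₂, qₖ = aₖqₖ₋₁ + qₖ₋₂ (with p₋₁=1, p₋₂=0, q₋₁=0, q₋₂=1):
  k=0: a=4, p=4, q=1
  k=1: a=2, p=9, q=2
  k=2: a=5, p=49, q=11

49/11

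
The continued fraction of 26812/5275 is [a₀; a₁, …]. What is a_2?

26812 = 5·5275 + 437   →  a_0 = 5
5275 = 12·437 + 31   →  a_1 = 12
437 = 14·31 + 3   →  a_2 = 14

14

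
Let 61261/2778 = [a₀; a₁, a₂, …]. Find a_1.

19

61261 = 22·2778 + 145   →  a_0 = 22
2778 = 19·145 + 23   →  a_1 = 19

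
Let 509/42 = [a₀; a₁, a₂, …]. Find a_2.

2

509 = 12·42 + 5   →  a_0 = 12
42 = 8·5 + 2   →  a_1 = 8
5 = 2·2 + 1   →  a_2 = 2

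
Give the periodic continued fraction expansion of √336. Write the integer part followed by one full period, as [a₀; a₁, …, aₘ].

a₀ = ⌊√336⌋ = 18.
With m₀=0, d₀=1 and mₖ₊₁ = dₖaₖ − mₖ, dₖ₊₁ = (n − mₖ₊₁²)/dₖ, aₖ₊₁ = ⌊(a₀+mₖ₊₁)/dₖ₊₁⌋:
  k=1: m=18, d=12, a=3
  k=2: m=18, d=1, a=36
d=1 and a=2a₀=36 at k=2, so the next step gives (m, d) = (18, 12) again — its k=1 value — and the period has length 2.

[18; 3, 36]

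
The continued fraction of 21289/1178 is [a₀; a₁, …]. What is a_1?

21289 = 18·1178 + 85   →  a_0 = 18
1178 = 13·85 + 73   →  a_1 = 13

13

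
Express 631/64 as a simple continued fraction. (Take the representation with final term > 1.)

631 = 9×64 + 55
64 = 1×55 + 9
55 = 6×9 + 1
9 = 9×1 + 0  (stop)
So 631/64 = [9; 1, 6, 9].

[9; 1, 6, 9]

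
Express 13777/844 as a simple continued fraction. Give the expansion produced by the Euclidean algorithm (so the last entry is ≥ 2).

[16; 3, 10, 1, 11, 2]

13777 = 16·844 + 273
844 = 3·273 + 25
273 = 10·25 + 23
25 = 1·23 + 2
23 = 11·2 + 1
2 = 2·1 + 0  (stop)
So 13777/844 = [16; 3, 10, 1, 11, 2].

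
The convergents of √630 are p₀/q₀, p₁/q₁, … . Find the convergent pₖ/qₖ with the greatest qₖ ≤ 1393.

12575/501

√630 = [25; 10, 50, …] (period length 2).
Convergents:
  p_0/q_0 = 25/1
  p_1/q_1 = 251/10
  p_2/q_2 = 12575/501
  p_3/q_3 = 126001/5020
q_2 = 501 ≤ 1393 < 5020 = q_3, so the answer is 12575/501.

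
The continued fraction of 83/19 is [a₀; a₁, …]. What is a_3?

2

83 = 4·19 + 7   →  a_0 = 4
19 = 2·7 + 5   →  a_1 = 2
7 = 1·5 + 2   →  a_2 = 1
5 = 2·2 + 1   →  a_3 = 2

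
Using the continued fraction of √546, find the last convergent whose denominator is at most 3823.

65707/2812

√546 = [23; 2, 1, 2, 1, 2, 46, …] (period length 6).
Convergents:
  p_0/q_0 = 23/1
  p_1/q_1 = 47/2
  p_2/q_2 = 70/3
  p_3/q_3 = 187/8
  p_4/q_4 = 257/11
  p_5/q_5 = 701/30
  p_6/q_6 = 32503/1391
  p_7/q_7 = 65707/2812
  p_8/q_8 = 98210/4203
q_7 = 2812 ≤ 3823 < 4203 = q_8, so the answer is 65707/2812.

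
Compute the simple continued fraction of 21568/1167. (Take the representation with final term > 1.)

21568 = 18×1167 + 562
1167 = 2×562 + 43
562 = 13×43 + 3
43 = 14×3 + 1
3 = 3×1 + 0  (stop)
So 21568/1167 = [18; 2, 13, 14, 3].

[18; 2, 13, 14, 3]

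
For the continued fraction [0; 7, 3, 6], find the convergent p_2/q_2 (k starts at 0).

Using pₖ = aₖpₖ₋₁ + pₖ₋₂, qₖ = aₖqₖ₋₁ + qₖ₋₂ (with p₋₁=1, p₋₂=0, q₋₁=0, q₋₂=1):
  k=0: a=0, p=0, q=1
  k=1: a=7, p=1, q=7
  k=2: a=3, p=3, q=22

3/22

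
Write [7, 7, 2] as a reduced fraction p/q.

Using pₖ = aₖpₖ₋₁ + pₖ₋₂ and qₖ = aₖqₖ₋₁ + qₖ₋₂:
  k=0: a=7, p=7, q=1
  k=1: a=7, p=50, q=7
  k=2: a=2, p=107, q=15

107/15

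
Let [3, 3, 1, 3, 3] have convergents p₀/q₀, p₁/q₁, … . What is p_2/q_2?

Using pₖ = aₖpₖ₋₁ + pₖ₋₂, qₖ = aₖqₖ₋₁ + qₖ₋₂ (with p₋₁=1, p₋₂=0, q₋₁=0, q₋₂=1):
  k=0: a=3, p=3, q=1
  k=1: a=3, p=10, q=3
  k=2: a=1, p=13, q=4

13/4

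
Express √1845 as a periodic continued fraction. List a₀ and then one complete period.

a₀ = ⌊√1845⌋ = 42.
With m₀=0, d₀=1 and mₖ₊₁ = dₖaₖ − mₖ, dₖ₊₁ = (n − mₖ₊₁²)/dₖ, aₖ₊₁ = ⌊(a₀+mₖ₊₁)/dₖ₊₁⌋:
  k=1: m=42, d=81, a=1
  k=2: m=39, d=4, a=20
  k=3: m=41, d=41, a=2
  k=4: m=41, d=4, a=20
  k=5: m=39, d=81, a=1
  k=6: m=42, d=1, a=84
d=1 and a=2a₀=84 at k=6, so the next step gives (m, d) = (42, 81) again — its k=1 value — and the period has length 6.

[42; 1, 20, 2, 20, 1, 84]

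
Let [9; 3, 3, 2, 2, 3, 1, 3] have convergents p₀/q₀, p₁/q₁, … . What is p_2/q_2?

93/10

Using pₖ = aₖpₖ₋₁ + pₖ₋₂, qₖ = aₖqₖ₋₁ + qₖ₋₂ (with p₋₁=1, p₋₂=0, q₋₁=0, q₋₂=1):
  k=0: a=9, p=9, q=1
  k=1: a=3, p=28, q=3
  k=2: a=3, p=93, q=10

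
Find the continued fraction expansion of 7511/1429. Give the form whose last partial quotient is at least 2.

7511 = 5×1429 + 366
1429 = 3×366 + 331
366 = 1×331 + 35
331 = 9×35 + 16
35 = 2×16 + 3
16 = 5×3 + 1
3 = 3×1 + 0  (stop)
So 7511/1429 = [5; 3, 1, 9, 2, 5, 3].

[5; 3, 1, 9, 2, 5, 3]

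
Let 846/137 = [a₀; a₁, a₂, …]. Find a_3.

846 = 6·137 + 24   →  a_0 = 6
137 = 5·24 + 17   →  a_1 = 5
24 = 1·17 + 7   →  a_2 = 1
17 = 2·7 + 3   →  a_3 = 2

2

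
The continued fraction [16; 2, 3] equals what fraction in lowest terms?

Fold from the inside: start with 3/1.
  2 + 1/3 = 7/3
  16 + 3/7 = 115/7

115/7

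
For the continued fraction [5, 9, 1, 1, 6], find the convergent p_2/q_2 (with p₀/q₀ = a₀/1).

Using pₖ = aₖpₖ₋₁ + pₖ₋₂, qₖ = aₖqₖ₋₁ + qₖ₋₂ (with p₋₁=1, p₋₂=0, q₋₁=0, q₋₂=1):
  k=0: a=5, p=5, q=1
  k=1: a=9, p=46, q=9
  k=2: a=1, p=51, q=10

51/10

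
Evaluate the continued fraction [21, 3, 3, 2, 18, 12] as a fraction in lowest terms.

108886/5111

Fold from the inside: start with 12/1.
  18 + 1/12 = 217/12
  2 + 12/217 = 446/217
  3 + 217/446 = 1555/446
  3 + 446/1555 = 5111/1555
  21 + 1555/5111 = 108886/5111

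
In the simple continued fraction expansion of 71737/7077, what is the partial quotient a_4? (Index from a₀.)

71737 = 10·7077 + 967   →  a_0 = 10
7077 = 7·967 + 308   →  a_1 = 7
967 = 3·308 + 43   →  a_2 = 3
308 = 7·43 + 7   →  a_3 = 7
43 = 6·7 + 1   →  a_4 = 6

6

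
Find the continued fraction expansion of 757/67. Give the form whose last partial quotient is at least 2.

[11; 3, 2, 1, 6]

757 = 11×67 + 20
67 = 3×20 + 7
20 = 2×7 + 6
7 = 1×6 + 1
6 = 6×1 + 0  (stop)
So 757/67 = [11; 3, 2, 1, 6].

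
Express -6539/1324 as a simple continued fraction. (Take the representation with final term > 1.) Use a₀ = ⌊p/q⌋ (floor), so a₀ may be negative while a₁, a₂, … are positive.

-6539 = -5×1324 + 81
1324 = 16×81 + 28
81 = 2×28 + 25
28 = 1×25 + 3
25 = 8×3 + 1
3 = 3×1 + 0  (stop)
So -6539/1324 = [-5; 16, 2, 1, 8, 3].

[-5; 16, 2, 1, 8, 3]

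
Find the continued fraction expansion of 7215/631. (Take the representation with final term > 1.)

7215 = 11·631 + 274
631 = 2·274 + 83
274 = 3·83 + 25
83 = 3·25 + 8
25 = 3·8 + 1
8 = 8·1 + 0  (stop)
So 7215/631 = [11; 2, 3, 3, 3, 8].

[11; 2, 3, 3, 3, 8]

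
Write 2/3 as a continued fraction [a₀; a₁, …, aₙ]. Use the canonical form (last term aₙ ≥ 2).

2 = 0·3 + 2
3 = 1·2 + 1
2 = 2·1 + 0  (stop)
So 2/3 = [0; 1, 2].

[0; 1, 2]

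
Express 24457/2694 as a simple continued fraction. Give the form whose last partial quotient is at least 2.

24457 = 9*2694 + 211
2694 = 12*211 + 162
211 = 1*162 + 49
162 = 3*49 + 15
49 = 3*15 + 4
15 = 3*4 + 3
4 = 1*3 + 1
3 = 3*1 + 0  (stop)
So 24457/2694 = [9; 12, 1, 3, 3, 3, 1, 3].

[9; 12, 1, 3, 3, 3, 1, 3]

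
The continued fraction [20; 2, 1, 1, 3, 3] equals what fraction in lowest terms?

1203/59

Fold from the inside: start with 3/1.
  3 + 1/3 = 10/3
  1 + 3/10 = 13/10
  1 + 10/13 = 23/13
  2 + 13/23 = 59/23
  20 + 23/59 = 1203/59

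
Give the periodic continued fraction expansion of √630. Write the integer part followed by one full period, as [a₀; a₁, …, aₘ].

a₀ = ⌊√630⌋ = 25.
With m₀=0, d₀=1 and mₖ₊₁ = dₖaₖ − mₖ, dₖ₊₁ = (n − mₖ₊₁²)/dₖ, aₖ₊₁ = ⌊(a₀+mₖ₊₁)/dₖ₊₁⌋:
  k=1: m=25, d=5, a=10
  k=2: m=25, d=1, a=50
d=1 and a=2a₀=50 at k=2, so the next step gives (m, d) = (25, 5) again — its k=1 value — and the period has length 2.

[25; 10, 50]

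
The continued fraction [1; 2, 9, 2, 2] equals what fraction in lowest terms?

146/99

Fold from the inside: start with 2/1.
  2 + 1/2 = 5/2
  9 + 2/5 = 47/5
  2 + 5/47 = 99/47
  1 + 47/99 = 146/99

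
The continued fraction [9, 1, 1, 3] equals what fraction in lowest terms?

67/7

Fold from the inside: start with 3/1.
  1 + 1/3 = 4/3
  1 + 3/4 = 7/4
  9 + 4/7 = 67/7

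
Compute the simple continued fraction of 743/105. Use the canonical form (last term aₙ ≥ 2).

[7; 13, 8]

743 = 7*105 + 8
105 = 13*8 + 1
8 = 8*1 + 0  (stop)
So 743/105 = [7; 13, 8].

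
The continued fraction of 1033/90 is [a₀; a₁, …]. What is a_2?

1033 = 11·90 + 43   →  a_0 = 11
90 = 2·43 + 4   →  a_1 = 2
43 = 10·4 + 3   →  a_2 = 10

10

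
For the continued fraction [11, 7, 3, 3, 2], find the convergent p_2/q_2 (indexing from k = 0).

Using pₖ = aₖpₖ₋₁ + pₖ₋₂, qₖ = aₖqₖ₋₁ + qₖ₋₂ (with p₋₁=1, p₋₂=0, q₋₁=0, q₋₂=1):
  k=0: a=11, p=11, q=1
  k=1: a=7, p=78, q=7
  k=2: a=3, p=245, q=22

245/22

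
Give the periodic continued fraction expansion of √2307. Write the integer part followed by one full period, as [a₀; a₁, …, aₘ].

[48; 32, 96]

a₀ = ⌊√2307⌋ = 48.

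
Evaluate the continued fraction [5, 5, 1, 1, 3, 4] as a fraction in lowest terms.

Fold from the inside: start with 4/1.
  3 + 1/4 = 13/4
  1 + 4/13 = 17/13
  1 + 13/17 = 30/17
  5 + 17/30 = 167/30
  5 + 30/167 = 865/167

865/167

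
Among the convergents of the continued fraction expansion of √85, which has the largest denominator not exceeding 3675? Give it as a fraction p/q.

27926/3029

√85 = [9; 4, 1, 1, 4, 18, …] (period length 5).
Convergents:
  p_0/q_0 = 9/1
  p_1/q_1 = 37/4
  p_2/q_2 = 46/5
  p_3/q_3 = 83/9
  p_4/q_4 = 378/41
  p_5/q_5 = 6887/747
  p_6/q_6 = 27926/3029
  p_7/q_7 = 34813/3776
q_6 = 3029 ≤ 3675 < 3776 = q_7, so the answer is 27926/3029.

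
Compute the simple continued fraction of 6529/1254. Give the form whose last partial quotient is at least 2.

[5; 4, 1, 5, 3, 6, 2]

6529 = 5×1254 + 259
1254 = 4×259 + 218
259 = 1×218 + 41
218 = 5×41 + 13
41 = 3×13 + 2
13 = 6×2 + 1
2 = 2×1 + 0  (stop)
So 6529/1254 = [5; 4, 1, 5, 3, 6, 2].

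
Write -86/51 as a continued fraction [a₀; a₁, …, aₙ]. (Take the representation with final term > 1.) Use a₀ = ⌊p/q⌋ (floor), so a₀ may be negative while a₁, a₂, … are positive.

-86 = -2*51 + 16
51 = 3*16 + 3
16 = 5*3 + 1
3 = 3*1 + 0  (stop)
So -86/51 = [-2; 3, 5, 3].

[-2; 3, 5, 3]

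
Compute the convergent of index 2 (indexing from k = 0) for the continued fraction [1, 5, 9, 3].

Using pₖ = aₖpₖ₋₁ + pₖ₋₂, qₖ = aₖqₖ₋₁ + qₖ₋₂ (with p₋₁=1, p₋₂=0, q₋₁=0, q₋₂=1):
  k=0: a=1, p=1, q=1
  k=1: a=5, p=6, q=5
  k=2: a=9, p=55, q=46

55/46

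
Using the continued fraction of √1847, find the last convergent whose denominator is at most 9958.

√1847 = [42; 1, 41, 1, 84, …] (period length 4).
Convergents:
  p_0/q_0 = 42/1
  p_1/q_1 = 43/1
  p_2/q_2 = 1805/42
  p_3/q_3 = 1848/43
  p_4/q_4 = 157037/3654
  p_5/q_5 = 158885/3697
  p_6/q_6 = 6671322/155231
q_5 = 3697 ≤ 9958 < 155231 = q_6, so the answer is 158885/3697.

158885/3697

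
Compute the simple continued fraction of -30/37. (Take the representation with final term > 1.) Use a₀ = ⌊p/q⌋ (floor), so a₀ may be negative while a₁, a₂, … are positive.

-30 = -1·37 + 7
37 = 5·7 + 2
7 = 3·2 + 1
2 = 2·1 + 0  (stop)
So -30/37 = [-1; 5, 3, 2].

[-1; 5, 3, 2]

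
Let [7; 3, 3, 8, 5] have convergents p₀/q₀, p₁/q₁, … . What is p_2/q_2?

73/10

Using pₖ = aₖpₖ₋₁ + pₖ₋₂, qₖ = aₖqₖ₋₁ + qₖ₋₂ (with p₋₁=1, p₋₂=0, q₋₁=0, q₋₂=1):
  k=0: a=7, p=7, q=1
  k=1: a=3, p=22, q=3
  k=2: a=3, p=73, q=10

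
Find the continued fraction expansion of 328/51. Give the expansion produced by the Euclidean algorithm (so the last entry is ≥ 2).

[6; 2, 3, 7]

328 = 6*51 + 22
51 = 2*22 + 7
22 = 3*7 + 1
7 = 7*1 + 0  (stop)
So 328/51 = [6; 2, 3, 7].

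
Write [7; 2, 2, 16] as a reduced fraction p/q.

607/82

Fold from the inside: start with 16/1.
  2 + 1/16 = 33/16
  2 + 16/33 = 82/33
  7 + 33/82 = 607/82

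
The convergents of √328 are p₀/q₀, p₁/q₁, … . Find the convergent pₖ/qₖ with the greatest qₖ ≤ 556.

5886/325

√328 = [18; 9, 36, …] (period length 2).
Convergents:
  p_0/q_0 = 18/1
  p_1/q_1 = 163/9
  p_2/q_2 = 5886/325
  p_3/q_3 = 53137/2934
q_2 = 325 ≤ 556 < 2934 = q_3, so the answer is 5886/325.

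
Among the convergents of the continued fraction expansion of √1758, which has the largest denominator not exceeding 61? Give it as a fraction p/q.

√1758 = [41; 1, 12, 1, 82, …] (period length 4).
Convergents:
  p_0/q_0 = 41/1
  p_1/q_1 = 42/1
  p_2/q_2 = 545/13
  p_3/q_3 = 587/14
  p_4/q_4 = 48679/1161
q_3 = 14 ≤ 61 < 1161 = q_4, so the answer is 587/14.

587/14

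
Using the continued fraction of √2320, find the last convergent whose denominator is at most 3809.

√2320 = [48; 6, 96, …] (period length 2).
Convergents:
  p_0/q_0 = 48/1
  p_1/q_1 = 289/6
  p_2/q_2 = 27792/577
  p_3/q_3 = 167041/3468
  p_4/q_4 = 16063728/333505
q_3 = 3468 ≤ 3809 < 333505 = q_4, so the answer is 167041/3468.

167041/3468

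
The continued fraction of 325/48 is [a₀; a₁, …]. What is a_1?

1

325 = 6·48 + 37   →  a_0 = 6
48 = 1·37 + 11   →  a_1 = 1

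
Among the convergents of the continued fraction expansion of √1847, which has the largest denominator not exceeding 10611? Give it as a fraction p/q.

√1847 = [42; 1, 41, 1, 84, …] (period length 4).
Convergents:
  p_0/q_0 = 42/1
  p_1/q_1 = 43/1
  p_2/q_2 = 1805/42
  p_3/q_3 = 1848/43
  p_4/q_4 = 157037/3654
  p_5/q_5 = 158885/3697
  p_6/q_6 = 6671322/155231
q_5 = 3697 ≤ 10611 < 155231 = q_6, so the answer is 158885/3697.

158885/3697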